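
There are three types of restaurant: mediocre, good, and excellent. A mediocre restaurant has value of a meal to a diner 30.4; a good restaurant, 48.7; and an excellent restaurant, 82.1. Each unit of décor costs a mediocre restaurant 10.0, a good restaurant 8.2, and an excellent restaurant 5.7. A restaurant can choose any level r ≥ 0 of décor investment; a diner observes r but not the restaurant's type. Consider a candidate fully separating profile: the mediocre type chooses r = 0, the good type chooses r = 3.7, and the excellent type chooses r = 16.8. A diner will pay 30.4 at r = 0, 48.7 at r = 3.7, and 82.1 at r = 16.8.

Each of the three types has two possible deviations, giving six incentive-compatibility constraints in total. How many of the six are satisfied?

3

Excellent (own payoff 82.1 − 5.7×16.8 = -13.66): to r=0 gives 30.4 → profitable ✗; to r=3.7 gives 48.7 − 5.7×3.7 = 27.61 → profitable ✗.
Mediocre (own payoff 30.4): to r=3.7 gives 48.7 − 10.0×3.7 = 11.7 → no gain ✓; to r=16.8 gives 82.1 − 10.0×16.8 = -85.9 → no gain ✓.
Good (own payoff 48.7 − 8.2×3.7 = 18.36): to r=0 gives 30.4 → profitable ✗; to r=16.8 gives 82.1 − 8.2×16.8 = -55.66 → no gain ✓.
3 of the 6 constraints hold; not an equilibrium.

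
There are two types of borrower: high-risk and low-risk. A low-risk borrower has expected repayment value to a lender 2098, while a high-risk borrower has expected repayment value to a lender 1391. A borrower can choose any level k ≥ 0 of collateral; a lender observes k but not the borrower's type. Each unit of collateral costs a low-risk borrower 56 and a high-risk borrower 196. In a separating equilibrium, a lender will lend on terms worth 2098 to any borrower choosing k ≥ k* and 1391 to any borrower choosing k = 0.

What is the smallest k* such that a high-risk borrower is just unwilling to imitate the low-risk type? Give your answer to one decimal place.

3.6

A high-risk borrower choosing k = 0 receives 1391.
Imitating at k* instead would pay 2098 at cost 196·k*, netting 2098 − 196·k*.
Indifference: 1391 = 2098 − 196·k*, so k* = (2098 − 1391) / 196 ≈ 3.6.
This is the high-risk type's binding incentive-compatibility constraint; any k ≥ 3.6 sustains separation on that side.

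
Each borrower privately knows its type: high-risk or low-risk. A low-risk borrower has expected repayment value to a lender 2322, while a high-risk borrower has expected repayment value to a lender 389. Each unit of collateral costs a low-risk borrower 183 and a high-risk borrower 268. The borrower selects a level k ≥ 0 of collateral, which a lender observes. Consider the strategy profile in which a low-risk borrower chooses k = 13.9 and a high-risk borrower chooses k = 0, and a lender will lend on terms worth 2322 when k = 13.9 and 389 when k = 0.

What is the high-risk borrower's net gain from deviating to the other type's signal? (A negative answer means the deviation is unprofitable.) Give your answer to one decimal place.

-1792.2

Playing k = 0 the high-risk borrower receives 389.
Deviating to k = 13.9 brings payment 2322 at cost 268 × 13.9 = 3725.2, netting -1403.2.
Gain from deviating: -1403.2 − 389 = -1792.2.
The gain is negative, so the high-risk type's incentive-compatibility constraint is satisfied.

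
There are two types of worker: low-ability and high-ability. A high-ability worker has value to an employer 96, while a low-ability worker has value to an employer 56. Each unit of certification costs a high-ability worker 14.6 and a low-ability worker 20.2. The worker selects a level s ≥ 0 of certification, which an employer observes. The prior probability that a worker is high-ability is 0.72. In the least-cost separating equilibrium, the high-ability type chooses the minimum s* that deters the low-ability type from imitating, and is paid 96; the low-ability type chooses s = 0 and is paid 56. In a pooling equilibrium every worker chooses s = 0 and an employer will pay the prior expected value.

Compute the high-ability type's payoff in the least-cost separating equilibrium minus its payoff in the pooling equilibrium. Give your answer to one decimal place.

Least-cost separating signal: s* solves 56 = 96 − 20.2·s*, so s* = (96 − 56)/20.2 ≈ 1.9802.
High-ability type's separating payoff: 96 − 14.6 × s* = 96 − 14.6 × (96 − 56)/20.2 = 96 − 584/20.2 ≈ 67.089.
Pooling payoff: 0.72 × 96 + 0.28 × 56 = 84.8.
Difference: 67.089 − 84.8 = -17.711, i.e. -17.7 to one decimal place.
The high-ability type would prefer the pooling outcome.

-17.7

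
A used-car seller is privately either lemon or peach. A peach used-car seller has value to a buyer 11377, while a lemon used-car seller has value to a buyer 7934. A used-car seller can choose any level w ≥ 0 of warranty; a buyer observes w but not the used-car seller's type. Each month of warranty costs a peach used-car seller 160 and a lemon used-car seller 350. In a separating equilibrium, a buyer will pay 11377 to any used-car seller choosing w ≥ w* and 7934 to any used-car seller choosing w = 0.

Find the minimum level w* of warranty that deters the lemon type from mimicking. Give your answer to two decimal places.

A lemon used-car seller choosing w = 0 receives 7934.
Imitating at w* instead would pay 11377 at cost 350·w*, netting 11377 − 350·w*.
Indifference: 7934 = 11377 − 350·w*, so w* = (11377 − 7934) / 350 ≈ 9.84.
At w* the lemon type's incentive constraint just binds; the peach type strictly prefers w* since its per-unit cost is lower.

9.84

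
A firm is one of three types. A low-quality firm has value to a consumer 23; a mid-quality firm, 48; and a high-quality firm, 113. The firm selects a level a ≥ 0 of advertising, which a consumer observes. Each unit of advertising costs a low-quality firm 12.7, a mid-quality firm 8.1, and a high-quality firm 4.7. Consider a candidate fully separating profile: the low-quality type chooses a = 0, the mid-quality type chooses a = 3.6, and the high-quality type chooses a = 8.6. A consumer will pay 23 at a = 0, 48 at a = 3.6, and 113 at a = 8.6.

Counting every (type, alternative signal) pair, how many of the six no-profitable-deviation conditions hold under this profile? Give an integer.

4

Mid-quality (own payoff 48 − 8.1×3.6 = 18.84): to a=0 gives 23 → profitable ✗; to a=8.6 gives 113 − 8.1×8.6 = 43.34 → profitable ✗.
High-quality (own payoff 113 − 4.7×8.6 = 72.58): to a=0 gives 23 → no gain ✓; to a=3.6 gives 48 − 4.7×3.6 = 31.08 → no gain ✓.
Low-quality (own payoff 23): to a=3.6 gives 48 − 12.7×3.6 = 2.28 → no gain ✓; to a=8.6 gives 113 − 12.7×8.6 = 3.78 → no gain ✓.
4 of the 6 constraints hold; not an equilibrium.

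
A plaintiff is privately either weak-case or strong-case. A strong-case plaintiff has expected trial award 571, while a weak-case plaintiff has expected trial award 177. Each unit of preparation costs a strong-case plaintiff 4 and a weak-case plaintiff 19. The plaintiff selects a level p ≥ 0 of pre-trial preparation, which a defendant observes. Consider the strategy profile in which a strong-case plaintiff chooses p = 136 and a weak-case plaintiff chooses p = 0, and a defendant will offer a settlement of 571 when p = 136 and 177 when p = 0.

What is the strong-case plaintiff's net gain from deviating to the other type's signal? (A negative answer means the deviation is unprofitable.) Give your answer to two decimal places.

Playing p = 136 the strong-case plaintiff receives 571 − 4 × 136 = 27.
Deviating to p = 0 yields 177 instead.
Gain from deviating: 177 − 27 = 150.00.
The gain is positive, so the strong-case type's incentive-compatibility constraint is violated — this profile is not a separating equilibrium.

150.00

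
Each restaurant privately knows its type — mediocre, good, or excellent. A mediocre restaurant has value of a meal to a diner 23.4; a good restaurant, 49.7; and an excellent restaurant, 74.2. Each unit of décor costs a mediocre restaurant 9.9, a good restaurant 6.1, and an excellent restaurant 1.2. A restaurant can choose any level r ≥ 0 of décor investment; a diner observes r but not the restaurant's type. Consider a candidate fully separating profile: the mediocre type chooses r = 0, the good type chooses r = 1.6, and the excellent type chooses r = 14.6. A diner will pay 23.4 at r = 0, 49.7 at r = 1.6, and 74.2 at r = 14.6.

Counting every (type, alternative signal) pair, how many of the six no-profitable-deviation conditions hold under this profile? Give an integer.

5

Good (own payoff 49.7 − 6.1×1.6 = 39.94): to r=0 gives 23.4 → no gain ✓; to r=14.6 gives 74.2 − 6.1×14.6 = -14.86 → no gain ✓.
Excellent (own payoff 74.2 − 1.2×14.6 = 56.68): to r=0 gives 23.4 → no gain ✓; to r=1.6 gives 49.7 − 1.2×1.6 = 47.78 → no gain ✓.
Mediocre (own payoff 23.4): to r=1.6 gives 49.7 − 9.9×1.6 = 33.86 → profitable ✗; to r=14.6 gives 74.2 − 9.9×14.6 = -70.34 → no gain ✓.
5 of the 6 constraints hold; not an equilibrium.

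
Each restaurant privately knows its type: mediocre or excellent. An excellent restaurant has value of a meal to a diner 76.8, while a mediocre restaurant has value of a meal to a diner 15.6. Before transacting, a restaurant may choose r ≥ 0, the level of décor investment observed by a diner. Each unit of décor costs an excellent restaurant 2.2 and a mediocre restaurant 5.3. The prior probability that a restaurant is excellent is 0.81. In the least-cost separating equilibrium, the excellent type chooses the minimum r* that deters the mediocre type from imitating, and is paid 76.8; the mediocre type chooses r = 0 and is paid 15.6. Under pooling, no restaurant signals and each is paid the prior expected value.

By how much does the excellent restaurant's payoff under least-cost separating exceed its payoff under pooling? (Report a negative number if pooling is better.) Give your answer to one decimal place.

-13.8

Least-cost separating signal: r* solves 15.6 = 76.8 − 5.3·r*, so r* = (76.8 − 15.6)/5.3 ≈ 11.5472.
Excellent type's separating payoff: 76.8 − 2.2 × r* = 76.8 − 2.2 × (76.8 − 15.6)/5.3 = 76.8 − 134.64/5.3 ≈ 51.396.
Pooling payoff: 0.81 × 76.8 + 0.19 × 15.6 = 65.172.
Difference: 51.396 − 65.172 = -13.776, i.e. -13.8 to one decimal place.
The excellent type would prefer the pooling outcome.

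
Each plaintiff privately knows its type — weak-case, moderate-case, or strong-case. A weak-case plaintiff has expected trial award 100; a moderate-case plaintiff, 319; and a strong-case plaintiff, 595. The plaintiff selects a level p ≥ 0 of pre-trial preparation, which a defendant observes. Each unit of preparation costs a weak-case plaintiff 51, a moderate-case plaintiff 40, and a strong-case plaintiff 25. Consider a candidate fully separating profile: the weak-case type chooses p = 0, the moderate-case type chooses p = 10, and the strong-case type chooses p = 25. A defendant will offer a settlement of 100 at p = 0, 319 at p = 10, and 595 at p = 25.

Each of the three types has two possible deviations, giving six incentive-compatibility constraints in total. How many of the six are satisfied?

Moderate-case (own payoff 319 − 40×10 = -81): to p=0 gives 100 → profitable ✗; to p=25 gives 595 − 40×25 = -405 → no gain ✓.
Weak-case (own payoff 100): to p=10 gives 319 − 51×10 = -191 → no gain ✓; to p=25 gives 595 − 51×25 = -680 → no gain ✓.
Strong-case (own payoff 595 − 25×25 = -30): to p=0 gives 100 → profitable ✗; to p=10 gives 319 − 25×10 = 69 → profitable ✗.
3 of the 6 constraints hold; not an equilibrium.

3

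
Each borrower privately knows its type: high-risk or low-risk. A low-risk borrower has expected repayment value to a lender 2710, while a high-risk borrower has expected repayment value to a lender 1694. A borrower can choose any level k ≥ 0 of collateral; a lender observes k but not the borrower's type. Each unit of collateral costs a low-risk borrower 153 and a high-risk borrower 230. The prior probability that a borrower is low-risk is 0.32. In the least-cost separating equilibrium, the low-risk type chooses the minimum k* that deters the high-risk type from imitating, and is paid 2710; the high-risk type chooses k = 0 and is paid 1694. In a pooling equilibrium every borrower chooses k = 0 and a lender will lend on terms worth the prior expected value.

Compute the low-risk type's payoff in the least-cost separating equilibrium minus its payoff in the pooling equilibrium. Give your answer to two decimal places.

15.02

Least-cost separating signal: k* solves 1694 = 2710 − 230·k*, so k* = (2710 − 1694)/230 ≈ 4.4174.
Low-risk type's separating payoff: 2710 − 153 × k* = 2710 − 153 × (2710 − 1694)/230 = 2710 − 155448/230 ≈ 2034.1391.
Pooling payoff: 0.32 × 2710 + 0.68 × 1694 = 2019.12.
Difference: 2034.1391 − 2019.12 = 15.0191, i.e. 15.02 to two decimal places.
The low-risk type prefers to separate.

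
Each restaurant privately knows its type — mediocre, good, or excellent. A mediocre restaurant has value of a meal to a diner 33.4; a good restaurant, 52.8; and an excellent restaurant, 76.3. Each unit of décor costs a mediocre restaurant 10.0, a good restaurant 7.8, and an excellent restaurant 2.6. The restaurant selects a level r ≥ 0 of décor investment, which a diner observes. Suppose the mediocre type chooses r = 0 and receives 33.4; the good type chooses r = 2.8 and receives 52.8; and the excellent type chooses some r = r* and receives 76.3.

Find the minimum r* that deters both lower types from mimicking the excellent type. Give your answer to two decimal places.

Mediocre type (on-path payoff 33.4) won't mimic when 33.4 ≥ 76.3 − 10.0·r*, i.e. r* ≥ 4.29.
Good type (on-path payoff 52.8 − 7.8×2.8 = 30.96) won't mimic when 30.96 ≥ 76.3 − 7.8·r*, i.e. r* ≥ 5.81.
Both must hold, so r* = max(4.29, 5.81) = 5.81. The good type's constraint binds.

5.81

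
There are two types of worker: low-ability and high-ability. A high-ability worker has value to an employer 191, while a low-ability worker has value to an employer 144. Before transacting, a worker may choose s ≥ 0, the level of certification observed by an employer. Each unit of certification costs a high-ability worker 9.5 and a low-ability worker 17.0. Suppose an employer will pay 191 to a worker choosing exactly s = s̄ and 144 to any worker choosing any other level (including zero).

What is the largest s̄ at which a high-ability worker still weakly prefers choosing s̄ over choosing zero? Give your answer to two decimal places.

4.95

Choosing s̄ yields the high-ability type 191 − 9.5·s̄; choosing zero yields 144.
The high-ability type is indifferent at 191 − 9.5·s̄ = 144, i.e. s̄ = (191 − 144) / 9.5 ≈ 4.95.
For any s̄ above 4.95 the high-ability type would rather pool at zero, so separation collapses.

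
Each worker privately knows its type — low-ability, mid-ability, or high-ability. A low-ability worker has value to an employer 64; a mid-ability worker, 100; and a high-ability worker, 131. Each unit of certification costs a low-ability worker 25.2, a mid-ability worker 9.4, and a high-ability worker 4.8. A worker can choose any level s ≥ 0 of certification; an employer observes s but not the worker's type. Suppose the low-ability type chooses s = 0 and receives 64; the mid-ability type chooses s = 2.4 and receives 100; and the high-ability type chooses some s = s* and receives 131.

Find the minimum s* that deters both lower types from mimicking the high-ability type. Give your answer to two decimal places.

5.70

Low-ability type (on-path payoff 64) won't mimic when 64 ≥ 131 − 25.2·s*, i.e. s* ≥ 2.66.
Mid-ability type (on-path payoff 100 − 9.4×2.4 = 77.44) won't mimic when 77.44 ≥ 131 − 9.4·s*, i.e. s* ≥ 5.70.
Both must hold, so s* = max(2.66, 5.70) = 5.70. The mid-ability type's constraint binds.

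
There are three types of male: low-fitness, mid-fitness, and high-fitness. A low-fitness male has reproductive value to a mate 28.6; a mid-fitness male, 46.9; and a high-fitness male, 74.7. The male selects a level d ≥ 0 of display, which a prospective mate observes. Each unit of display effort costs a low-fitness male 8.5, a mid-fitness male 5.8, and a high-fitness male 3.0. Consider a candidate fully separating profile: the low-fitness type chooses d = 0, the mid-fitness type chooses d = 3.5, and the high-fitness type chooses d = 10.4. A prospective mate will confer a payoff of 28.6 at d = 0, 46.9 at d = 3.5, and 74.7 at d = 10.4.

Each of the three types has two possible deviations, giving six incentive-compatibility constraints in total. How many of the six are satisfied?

5

Mid-fitness (own payoff 46.9 − 5.8×3.5 = 26.6): to d=0 gives 28.6 → profitable ✗; to d=10.4 gives 74.7 − 5.8×10.4 = 14.38 → no gain ✓.
High-fitness (own payoff 74.7 − 3.0×10.4 = 43.5): to d=0 gives 28.6 → no gain ✓; to d=3.5 gives 46.9 − 3.0×3.5 = 36.4 → no gain ✓.
Low-fitness (own payoff 28.6): to d=3.5 gives 46.9 − 8.5×3.5 = 17.15 → no gain ✓; to d=10.4 gives 74.7 − 8.5×10.4 = -13.7 → no gain ✓.
5 of the 6 constraints hold; not an equilibrium.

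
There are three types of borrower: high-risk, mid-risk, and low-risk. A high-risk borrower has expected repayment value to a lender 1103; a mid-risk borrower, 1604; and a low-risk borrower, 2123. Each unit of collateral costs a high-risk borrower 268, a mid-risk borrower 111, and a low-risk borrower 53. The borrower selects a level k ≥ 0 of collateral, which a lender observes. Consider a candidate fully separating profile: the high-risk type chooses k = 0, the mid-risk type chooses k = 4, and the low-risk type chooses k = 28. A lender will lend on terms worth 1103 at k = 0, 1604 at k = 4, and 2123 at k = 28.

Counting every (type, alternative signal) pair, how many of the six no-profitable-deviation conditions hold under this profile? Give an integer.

4

High-risk (own payoff 1103): to k=4 gives 1604 − 268×4 = 532 → no gain ✓; to k=28 gives 2123 − 268×28 = -5381 → no gain ✓.
Mid-risk (own payoff 1604 − 111×4 = 1160): to k=0 gives 1103 → no gain ✓; to k=28 gives 2123 − 111×28 = -985 → no gain ✓.
Low-risk (own payoff 2123 − 53×28 = 639): to k=0 gives 1103 → profitable ✗; to k=4 gives 1604 − 53×4 = 1392 → profitable ✗.
4 of the 6 constraints hold; not an equilibrium.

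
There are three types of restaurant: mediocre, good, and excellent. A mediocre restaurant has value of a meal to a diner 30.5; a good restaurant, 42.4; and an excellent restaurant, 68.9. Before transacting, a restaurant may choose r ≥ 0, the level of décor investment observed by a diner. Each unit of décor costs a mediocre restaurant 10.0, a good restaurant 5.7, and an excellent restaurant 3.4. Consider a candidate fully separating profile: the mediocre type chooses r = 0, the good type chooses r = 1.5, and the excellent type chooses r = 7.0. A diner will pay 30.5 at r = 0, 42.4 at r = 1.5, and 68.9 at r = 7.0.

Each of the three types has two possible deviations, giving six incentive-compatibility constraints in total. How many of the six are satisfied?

Excellent (own payoff 68.9 − 3.4×7.0 = 45.1): to r=0 gives 30.5 → no gain ✓; to r=1.5 gives 42.4 − 3.4×1.5 = 37.3 → no gain ✓.
Mediocre (own payoff 30.5): to r=1.5 gives 42.4 − 10.0×1.5 = 27.4 → no gain ✓; to r=7.0 gives 68.9 − 10.0×7.0 = -1.1 → no gain ✓.
Good (own payoff 42.4 − 5.7×1.5 = 33.85): to r=0 gives 30.5 → no gain ✓; to r=7.0 gives 68.9 − 5.7×7.0 = 29 → no gain ✓.
6 of the 6 constraints hold; this profile is a separating equilibrium.

6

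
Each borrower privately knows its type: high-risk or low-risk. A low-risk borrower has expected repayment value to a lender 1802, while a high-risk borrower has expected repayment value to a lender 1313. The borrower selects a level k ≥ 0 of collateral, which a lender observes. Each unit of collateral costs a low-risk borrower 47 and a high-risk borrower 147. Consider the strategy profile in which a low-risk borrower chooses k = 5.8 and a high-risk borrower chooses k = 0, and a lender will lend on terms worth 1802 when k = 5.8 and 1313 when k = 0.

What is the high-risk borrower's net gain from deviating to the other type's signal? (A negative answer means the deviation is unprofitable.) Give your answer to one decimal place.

-363.6

Playing k = 0 the high-risk borrower receives 1313.
Deviating to k = 5.8 brings payment 1802 at cost 147 × 5.8 = 852.6, netting 949.4.
Gain from deviating: 949.4 − 1313 = -363.6.
The gain is negative, so the high-risk type's incentive-compatibility constraint is satisfied.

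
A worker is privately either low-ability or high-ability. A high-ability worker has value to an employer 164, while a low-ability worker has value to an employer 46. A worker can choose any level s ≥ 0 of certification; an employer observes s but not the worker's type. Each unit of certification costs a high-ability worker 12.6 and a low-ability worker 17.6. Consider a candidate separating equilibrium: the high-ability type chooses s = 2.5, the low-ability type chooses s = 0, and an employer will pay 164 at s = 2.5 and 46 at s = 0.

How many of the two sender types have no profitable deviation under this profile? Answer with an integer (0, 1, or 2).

1

Low-ability type: stay at 0 → 46; mimic → 164 − 17.6 × 2.5 = 120. IC fails (46 < 120).
High-ability type: signal → 164 − 12.6 × 2.5 = 132.5; deviate to 0 → 46. IC holds (132.5 ≥ 46).
1 of 2 constraints hold, so this profile is not an equilibrium.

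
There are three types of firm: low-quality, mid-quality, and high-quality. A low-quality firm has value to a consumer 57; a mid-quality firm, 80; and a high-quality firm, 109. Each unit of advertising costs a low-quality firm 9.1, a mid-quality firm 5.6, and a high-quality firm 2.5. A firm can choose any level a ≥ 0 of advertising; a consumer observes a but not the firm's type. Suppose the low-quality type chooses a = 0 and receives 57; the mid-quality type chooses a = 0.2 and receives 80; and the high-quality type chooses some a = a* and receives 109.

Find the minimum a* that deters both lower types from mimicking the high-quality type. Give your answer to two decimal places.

Mid-quality type (on-path payoff 80 − 5.6×0.2 = 78.88) won't mimic when 78.88 ≥ 109 − 5.6·a*, i.e. a* ≥ 5.38.
Low-quality type (on-path payoff 57) won't mimic when 57 ≥ 109 − 9.1·a*, i.e. a* ≥ 5.71.
Both must hold, so a* = max(5.71, 5.38) = 5.71. The low-quality type's constraint binds.

5.71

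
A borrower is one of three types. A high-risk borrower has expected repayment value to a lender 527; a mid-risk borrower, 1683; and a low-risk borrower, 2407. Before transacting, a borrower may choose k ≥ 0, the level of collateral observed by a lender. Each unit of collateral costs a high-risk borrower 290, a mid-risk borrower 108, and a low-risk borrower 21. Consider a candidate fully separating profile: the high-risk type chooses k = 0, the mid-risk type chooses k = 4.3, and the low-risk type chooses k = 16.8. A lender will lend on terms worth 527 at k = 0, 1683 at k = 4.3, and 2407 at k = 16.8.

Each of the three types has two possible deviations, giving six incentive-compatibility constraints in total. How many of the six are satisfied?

Mid-risk (own payoff 1683 − 108×4.3 = 1218.6): to k=0 gives 527 → no gain ✓; to k=16.8 gives 2407 − 108×16.8 = 592.6 → no gain ✓.
Low-risk (own payoff 2407 − 21×16.8 = 2054.2): to k=0 gives 527 → no gain ✓; to k=4.3 gives 1683 − 21×4.3 = 1592.7 → no gain ✓.
High-risk (own payoff 527): to k=4.3 gives 1683 − 290×4.3 = 436 → no gain ✓; to k=16.8 gives 2407 − 290×16.8 = -2465 → no gain ✓.
6 of the 6 constraints hold; this profile is a separating equilibrium.

6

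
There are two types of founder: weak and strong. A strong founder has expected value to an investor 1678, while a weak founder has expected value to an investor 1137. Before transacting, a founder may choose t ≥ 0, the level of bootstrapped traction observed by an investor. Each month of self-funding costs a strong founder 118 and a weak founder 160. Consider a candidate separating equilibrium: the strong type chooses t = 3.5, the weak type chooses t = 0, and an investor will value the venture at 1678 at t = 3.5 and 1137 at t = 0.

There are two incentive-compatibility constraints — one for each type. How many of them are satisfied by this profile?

Weak type: stay at 0 → 1137; mimic → 1678 − 160 × 3.5 = 1118. IC holds (1137 ≥ 1118).
Strong type: signal → 1678 − 118 × 3.5 = 1265; deviate to 0 → 1137. IC holds (1265 ≥ 1137).
2 of 2 constraints hold, so this is a separating equilibrium.

2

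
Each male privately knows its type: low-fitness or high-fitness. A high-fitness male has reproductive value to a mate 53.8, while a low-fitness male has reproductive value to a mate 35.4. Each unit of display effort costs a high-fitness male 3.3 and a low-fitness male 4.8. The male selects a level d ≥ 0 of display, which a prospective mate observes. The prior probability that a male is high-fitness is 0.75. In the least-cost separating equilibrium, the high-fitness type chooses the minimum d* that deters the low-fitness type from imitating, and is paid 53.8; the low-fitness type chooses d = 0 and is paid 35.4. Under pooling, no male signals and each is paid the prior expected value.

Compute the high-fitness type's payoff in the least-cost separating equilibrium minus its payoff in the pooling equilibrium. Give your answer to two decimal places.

Least-cost separating signal: d* solves 35.4 = 53.8 − 4.8·d*, so d* = (53.8 − 35.4)/4.8 ≈ 3.8333.
High-fitness type's separating payoff: 53.8 − 3.3 × d* = 53.8 − 3.3 × (53.8 − 35.4)/4.8 = 53.8 − 60.72/4.8 = 41.15.
Pooling payoff: 0.75 × 53.8 + 0.25 × 35.4 = 49.2.
Difference: 41.15 − 49.2 = -8.05.
The high-fitness type would prefer the pooling outcome.

-8.05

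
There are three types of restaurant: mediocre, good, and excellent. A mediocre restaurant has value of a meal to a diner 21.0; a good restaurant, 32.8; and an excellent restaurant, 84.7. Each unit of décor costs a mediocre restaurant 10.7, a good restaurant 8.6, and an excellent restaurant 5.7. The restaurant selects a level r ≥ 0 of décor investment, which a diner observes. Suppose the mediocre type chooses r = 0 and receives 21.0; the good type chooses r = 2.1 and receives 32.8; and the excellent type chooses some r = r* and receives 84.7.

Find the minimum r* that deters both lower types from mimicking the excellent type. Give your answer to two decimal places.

Mediocre type (on-path payoff 21.0) won't mimic when 21.0 ≥ 84.7 − 10.7·r*, i.e. r* ≥ 5.95.
Good type (on-path payoff 32.8 − 8.6×2.1 = 14.74) won't mimic when 14.74 ≥ 84.7 − 8.6·r*, i.e. r* ≥ 8.13.
Both must hold, so r* = max(5.95, 8.13) = 8.13. The good type's constraint binds.

8.13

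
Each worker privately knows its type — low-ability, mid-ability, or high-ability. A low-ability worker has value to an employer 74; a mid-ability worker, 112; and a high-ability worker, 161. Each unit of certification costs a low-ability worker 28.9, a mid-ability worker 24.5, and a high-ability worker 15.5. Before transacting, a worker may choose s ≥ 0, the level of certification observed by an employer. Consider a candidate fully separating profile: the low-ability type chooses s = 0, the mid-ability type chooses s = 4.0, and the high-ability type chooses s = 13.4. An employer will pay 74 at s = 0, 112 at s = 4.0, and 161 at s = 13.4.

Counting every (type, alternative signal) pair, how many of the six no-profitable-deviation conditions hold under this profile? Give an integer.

3

High-ability (own payoff 161 − 15.5×13.4 = -46.7): to s=0 gives 74 → profitable ✗; to s=4.0 gives 112 − 15.5×4.0 = 50 → profitable ✗.
Low-ability (own payoff 74): to s=4.0 gives 112 − 28.9×4.0 = -3.6 → no gain ✓; to s=13.4 gives 161 − 28.9×13.4 = -226.26 → no gain ✓.
Mid-ability (own payoff 112 − 24.5×4.0 = 14): to s=0 gives 74 → profitable ✗; to s=13.4 gives 161 − 24.5×13.4 = -167.3 → no gain ✓.
3 of the 6 constraints hold; not an equilibrium.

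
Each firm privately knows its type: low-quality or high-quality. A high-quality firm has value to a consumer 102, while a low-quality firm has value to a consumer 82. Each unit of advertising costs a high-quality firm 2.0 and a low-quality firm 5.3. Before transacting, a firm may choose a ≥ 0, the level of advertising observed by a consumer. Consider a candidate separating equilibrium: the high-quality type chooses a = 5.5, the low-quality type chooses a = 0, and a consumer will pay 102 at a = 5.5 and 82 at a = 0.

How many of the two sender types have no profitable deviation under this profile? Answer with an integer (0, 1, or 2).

2

High-quality type: signal → 102 − 2.0 × 5.5 = 91; deviate to 0 → 82. IC holds (91 ≥ 82).
Low-quality type: stay at 0 → 82; mimic → 102 − 5.3 × 5.5 = 72.85. IC holds (82 ≥ 72.85).
2 of 2 constraints hold, so this is a separating equilibrium.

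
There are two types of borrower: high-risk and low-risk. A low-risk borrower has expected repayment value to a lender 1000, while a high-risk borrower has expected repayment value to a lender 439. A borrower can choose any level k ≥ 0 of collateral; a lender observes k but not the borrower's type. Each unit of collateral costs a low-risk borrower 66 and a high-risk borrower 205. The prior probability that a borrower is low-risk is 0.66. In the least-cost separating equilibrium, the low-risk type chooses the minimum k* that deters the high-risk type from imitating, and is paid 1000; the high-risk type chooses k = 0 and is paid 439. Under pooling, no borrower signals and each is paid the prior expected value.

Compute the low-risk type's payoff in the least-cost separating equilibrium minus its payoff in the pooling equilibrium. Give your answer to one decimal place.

10.1

Least-cost separating signal: k* solves 439 = 1000 − 205·k*, so k* = (1000 − 439)/205 ≈ 2.7366.
Low-risk type's separating payoff: 1000 − 66 × k* = 1000 − 66 × (1000 − 439)/205 = 1000 − 37026/205 ≈ 819.385.
Pooling payoff: 0.66 × 1000 + 0.34 × 439 = 809.26.
Difference: 819.385 − 809.26 = 10.125, i.e. 10.1 to one decimal place.
The low-risk type prefers to separate.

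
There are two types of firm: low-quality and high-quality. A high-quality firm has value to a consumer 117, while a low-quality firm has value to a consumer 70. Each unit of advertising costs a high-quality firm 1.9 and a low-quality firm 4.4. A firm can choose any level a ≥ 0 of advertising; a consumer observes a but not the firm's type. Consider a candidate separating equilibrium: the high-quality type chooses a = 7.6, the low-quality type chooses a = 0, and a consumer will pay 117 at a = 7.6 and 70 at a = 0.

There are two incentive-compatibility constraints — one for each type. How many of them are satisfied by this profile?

1

Low-quality type: stay at 0 → 70; mimic → 117 − 4.4 × 7.6 = 83.56. IC fails (70 < 83.56).
High-quality type: signal → 117 − 1.9 × 7.6 = 102.56; deviate to 0 → 70. IC holds (102.56 ≥ 70).
1 of 2 constraints hold, so this profile is not an equilibrium.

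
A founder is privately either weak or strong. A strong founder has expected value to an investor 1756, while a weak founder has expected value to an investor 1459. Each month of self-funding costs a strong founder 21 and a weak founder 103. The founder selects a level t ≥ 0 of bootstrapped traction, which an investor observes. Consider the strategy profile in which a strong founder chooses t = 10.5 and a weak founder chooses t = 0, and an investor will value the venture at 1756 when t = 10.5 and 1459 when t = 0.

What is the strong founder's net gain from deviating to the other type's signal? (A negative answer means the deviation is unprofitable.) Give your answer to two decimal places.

-76.50

Playing t = 10.5 the strong founder receives 1756 − 21 × 10.5 = 1535.5.
Deviating to t = 0 yields 1459 instead.
Gain from deviating: 1459 − 1535.5 = -76.50.
The gain is negative, so the strong type's incentive-compatibility constraint is satisfied.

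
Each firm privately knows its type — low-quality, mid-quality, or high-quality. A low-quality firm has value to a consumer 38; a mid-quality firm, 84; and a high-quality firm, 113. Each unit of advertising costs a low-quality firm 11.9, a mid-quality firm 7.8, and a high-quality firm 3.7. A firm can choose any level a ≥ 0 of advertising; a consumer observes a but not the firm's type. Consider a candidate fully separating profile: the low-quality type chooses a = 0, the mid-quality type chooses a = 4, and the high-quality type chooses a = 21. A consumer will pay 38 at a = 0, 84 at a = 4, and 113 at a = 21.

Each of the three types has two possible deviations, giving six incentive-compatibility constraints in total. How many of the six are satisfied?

Low-quality (own payoff 38): to a=4 gives 84 − 11.9×4 = 36.4 → no gain ✓; to a=21 gives 113 − 11.9×21 = -136.9 → no gain ✓.
High-quality (own payoff 113 − 3.7×21 = 35.3): to a=0 gives 38 → profitable ✗; to a=4 gives 84 − 3.7×4 = 69.2 → profitable ✗.
Mid-quality (own payoff 84 − 7.8×4 = 52.8): to a=0 gives 38 → no gain ✓; to a=21 gives 113 − 7.8×21 = -50.8 → no gain ✓.
4 of the 6 constraints hold; not an equilibrium.

4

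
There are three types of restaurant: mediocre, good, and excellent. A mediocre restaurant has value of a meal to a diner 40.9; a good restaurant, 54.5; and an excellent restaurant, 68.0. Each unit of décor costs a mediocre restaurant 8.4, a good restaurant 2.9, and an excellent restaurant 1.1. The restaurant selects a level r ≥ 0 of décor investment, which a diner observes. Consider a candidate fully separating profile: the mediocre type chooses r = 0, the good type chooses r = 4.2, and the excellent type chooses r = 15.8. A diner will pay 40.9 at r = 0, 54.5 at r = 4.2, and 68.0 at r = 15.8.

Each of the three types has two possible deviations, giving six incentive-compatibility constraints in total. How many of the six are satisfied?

6

Mediocre (own payoff 40.9): to r=4.2 gives 54.5 − 8.4×4.2 = 19.22 → no gain ✓; to r=15.8 gives 68.0 − 8.4×15.8 = -64.72 → no gain ✓.
Good (own payoff 54.5 − 2.9×4.2 = 42.32): to r=0 gives 40.9 → no gain ✓; to r=15.8 gives 68.0 − 2.9×15.8 = 22.18 → no gain ✓.
Excellent (own payoff 68.0 − 1.1×15.8 = 50.62): to r=0 gives 40.9 → no gain ✓; to r=4.2 gives 54.5 − 1.1×4.2 = 49.88 → no gain ✓.
6 of the 6 constraints hold; this profile is a separating equilibrium.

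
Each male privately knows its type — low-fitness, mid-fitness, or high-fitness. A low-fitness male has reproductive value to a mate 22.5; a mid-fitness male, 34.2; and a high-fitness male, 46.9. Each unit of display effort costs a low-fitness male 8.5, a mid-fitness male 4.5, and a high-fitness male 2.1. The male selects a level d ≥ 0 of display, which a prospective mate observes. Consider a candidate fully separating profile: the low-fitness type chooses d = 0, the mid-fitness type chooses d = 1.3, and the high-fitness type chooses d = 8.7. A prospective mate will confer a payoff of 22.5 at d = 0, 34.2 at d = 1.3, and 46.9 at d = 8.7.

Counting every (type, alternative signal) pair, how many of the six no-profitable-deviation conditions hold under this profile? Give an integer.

High-fitness (own payoff 46.9 − 2.1×8.7 = 28.63): to d=0 gives 22.5 → no gain ✓; to d=1.3 gives 34.2 − 2.1×1.3 = 31.47 → profitable ✗.
Mid-fitness (own payoff 34.2 − 4.5×1.3 = 28.35): to d=0 gives 22.5 → no gain ✓; to d=8.7 gives 46.9 − 4.5×8.7 = 7.75 → no gain ✓.
Low-fitness (own payoff 22.5): to d=1.3 gives 34.2 − 8.5×1.3 = 23.15 → profitable ✗; to d=8.7 gives 46.9 − 8.5×8.7 = -27.05 → no gain ✓.
4 of the 6 constraints hold; not an equilibrium.

4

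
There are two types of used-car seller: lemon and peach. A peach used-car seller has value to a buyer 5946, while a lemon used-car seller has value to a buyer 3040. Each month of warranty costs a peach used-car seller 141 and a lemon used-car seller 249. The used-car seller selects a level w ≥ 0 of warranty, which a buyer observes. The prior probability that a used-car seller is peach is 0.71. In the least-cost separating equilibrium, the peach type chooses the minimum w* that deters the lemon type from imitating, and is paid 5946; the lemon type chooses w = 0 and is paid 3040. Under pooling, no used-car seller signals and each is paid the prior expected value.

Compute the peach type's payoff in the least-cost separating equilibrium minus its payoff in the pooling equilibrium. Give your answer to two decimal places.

Least-cost separating signal: w* solves 3040 = 5946 − 249·w*, so w* = (5946 − 3040)/249 ≈ 11.6707.
Peach type's separating payoff: 5946 − 141 × w* = 5946 − 141 × (5946 − 3040)/249 = 5946 − 409746/249 ≈ 4300.4337.
Pooling payoff: 0.71 × 5946 + 0.29 × 3040 = 5103.26.
Difference: 4300.4337 − 5103.26 = -802.8263, i.e. -802.83 to two decimal places.
The peach type would prefer the pooling outcome.

-802.83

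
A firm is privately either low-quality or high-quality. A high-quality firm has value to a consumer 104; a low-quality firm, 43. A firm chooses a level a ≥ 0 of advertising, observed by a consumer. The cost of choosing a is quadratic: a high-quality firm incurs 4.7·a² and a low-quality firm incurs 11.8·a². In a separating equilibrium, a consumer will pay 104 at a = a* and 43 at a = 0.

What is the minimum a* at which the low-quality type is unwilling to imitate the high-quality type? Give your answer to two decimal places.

The low-quality type at a = 0 receives 43; imitating at a* yields 104 − 11.8·a*².
Indifference: 43 = 104 − 11.8·a*², so a*² = (104 − 43) / 11.8 ≈ 5.1695.
a* = √5.1695 ≈ 2.27.

2.27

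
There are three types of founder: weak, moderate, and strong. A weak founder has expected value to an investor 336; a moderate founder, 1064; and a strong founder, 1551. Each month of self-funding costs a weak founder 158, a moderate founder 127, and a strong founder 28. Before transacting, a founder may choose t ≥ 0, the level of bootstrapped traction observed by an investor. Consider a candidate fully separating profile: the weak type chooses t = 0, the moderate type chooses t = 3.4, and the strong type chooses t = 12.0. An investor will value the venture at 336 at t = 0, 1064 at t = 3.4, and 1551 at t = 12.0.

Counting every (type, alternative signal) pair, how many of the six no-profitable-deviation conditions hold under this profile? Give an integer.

Strong (own payoff 1551 − 28×12.0 = 1215): to t=0 gives 336 → no gain ✓; to t=3.4 gives 1064 − 28×3.4 = 968.8 → no gain ✓.
Weak (own payoff 336): to t=3.4 gives 1064 − 158×3.4 = 526.8 → profitable ✗; to t=12.0 gives 1551 − 158×12.0 = -345 → no gain ✓.
Moderate (own payoff 1064 − 127×3.4 = 632.2): to t=0 gives 336 → no gain ✓; to t=12.0 gives 1551 − 127×12.0 = 27 → no gain ✓.
5 of the 6 constraints hold; not an equilibrium.

5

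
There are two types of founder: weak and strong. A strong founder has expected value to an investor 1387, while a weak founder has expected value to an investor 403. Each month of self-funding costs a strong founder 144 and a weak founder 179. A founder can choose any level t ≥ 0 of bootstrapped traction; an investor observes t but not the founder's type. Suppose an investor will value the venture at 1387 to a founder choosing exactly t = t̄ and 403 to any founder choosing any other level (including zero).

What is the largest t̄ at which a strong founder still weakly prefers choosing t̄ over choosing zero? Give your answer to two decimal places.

6.83

Choosing t̄ yields the strong type 1387 − 144·t̄; choosing zero yields 403.
The strong type is indifferent at 1387 − 144·t̄ = 403, i.e. t̄ = (1387 − 403) / 144 ≈ 6.83.
For any t̄ above 6.83 the strong type would rather pool at zero, so separation collapses.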